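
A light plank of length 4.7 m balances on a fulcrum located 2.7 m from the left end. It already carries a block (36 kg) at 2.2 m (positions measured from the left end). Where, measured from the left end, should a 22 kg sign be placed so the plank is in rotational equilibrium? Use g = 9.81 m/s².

Sum moments about the fulcrum (at 2.7 m from the left end) (the support reaction has zero arm there).
Block: 36 × 9.81 = 353.2 N down at 2.2 m → arm 0.5 m, τ = 353.2 × 0.5 = 176.6 N·m counterclockwise.
Net moment of existing loads = 176.6 N·m counterclockwise.
The sign weighs 22 × 9.81 = 215.8 N and must supply an equal clockwise moment, so its lever arm about the fulcrum is 176.6 / 215.8 = 0.818 m.
That puts it at 2.7 + 0.818 = 3.52 m from the left end.

x ≈ 3.52 m from the left end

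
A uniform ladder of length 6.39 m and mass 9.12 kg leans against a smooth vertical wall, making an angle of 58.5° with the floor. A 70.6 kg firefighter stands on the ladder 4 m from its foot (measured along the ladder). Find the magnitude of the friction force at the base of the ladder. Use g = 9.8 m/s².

Choose the foot of the ladder as the axis so the floor normal and friction both act there and drop out.
Ladder weight 9.12×9.8 = 89.38 N acts at 3.195 m along the ladder; its horizontal arm is 3.195·cos58.5° = 1.669 m → τ = 149.2 N·m clockwise.
Firefighter: 70.6×9.8 = 691.9 N at 4 m → arm 2.09 m → τ = 1446 N·m clockwise.
Wall normal N acts horizontally at the top; its moment arm is the height L sinθ = 6.39·sin58.5° = 5.448 m, counterclockwise.
Balancing moments: N × 5.448 = 1595, giving N = 293 N.
ΣFx = 0: friction at the foot balances the wall's push, so f = N_wall = 293 N.

f ≈ 293 N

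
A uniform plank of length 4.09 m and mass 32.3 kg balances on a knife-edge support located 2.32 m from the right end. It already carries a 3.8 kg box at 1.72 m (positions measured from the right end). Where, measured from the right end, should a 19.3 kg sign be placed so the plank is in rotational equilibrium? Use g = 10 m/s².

x ≈ 2.9 m from the right end

Take moments about the knife-edge support (at 2.32 m from the right end).
Beam weight: 32.3 × 10 = 323 N down at 2.045 m → arm 0.275 m, τ = 323 × 0.275 = 88.83 N·m clockwise.
Box: 3.8 × 10 = 38 N down at 1.72 m → arm 0.6 m, τ = 38 × 0.6 = 22.8 N·m clockwise.
Net moment of existing loads = 111.6 N·m clockwise.
The sign weighs 19.3 × 10 = 193 N and must supply an equal counterclockwise moment, so its lever arm about the knife-edge support is 111.6 / 193 = 0.578 m.
That puts it at 2.32 + 0.578 = 2.9 m from the right end.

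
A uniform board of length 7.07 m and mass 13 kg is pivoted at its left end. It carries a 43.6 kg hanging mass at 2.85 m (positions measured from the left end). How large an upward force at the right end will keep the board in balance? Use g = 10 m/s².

Sum moments about the left end (the unknown pivot reaction has zero arm there).
Beam weight: 13 × 10 = 130 N down at 3.535 m → arm 3.535 m, τ = 130 × 3.535 = 459.6 N·m clockwise.
Hanging mass: 43.6 × 10 = 436 N down at 2.85 m → arm 2.85 m, τ = 436 × 2.85 = 1243 N·m clockwise.
Net moment of the loads = 1703 N·m clockwise.
The upward force F acts at the right end, arm 7.07 m, giving F × 7.07 counterclockwise.
Setting net torque to zero: F × 7.07 = 1703 → F = 1703 / 7.07 = 241 N.

F ≈ 241 N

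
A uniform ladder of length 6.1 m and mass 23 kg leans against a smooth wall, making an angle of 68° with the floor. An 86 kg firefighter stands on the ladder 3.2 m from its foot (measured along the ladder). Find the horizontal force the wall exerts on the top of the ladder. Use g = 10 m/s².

About the foot of the ladder:
Ladder weight 23×10 = 230 N acts at 3.05 m along the ladder; its horizontal arm is 3.05·cos68° = 1.143 m → τ = 262.9 N·m clockwise.
Firefighter: 86×10 = 860 N at 3.2 m → arm 1.199 m → τ = 1031 N·m clockwise.
Wall normal N acts horizontally at the top; its moment arm is the height L sinθ = 6.1·sin68° = 5.656 m, counterclockwise.
Setting net torque to zero: N × 5.656 = 1294 → N = 229 N.

N_wall ≈ 229 N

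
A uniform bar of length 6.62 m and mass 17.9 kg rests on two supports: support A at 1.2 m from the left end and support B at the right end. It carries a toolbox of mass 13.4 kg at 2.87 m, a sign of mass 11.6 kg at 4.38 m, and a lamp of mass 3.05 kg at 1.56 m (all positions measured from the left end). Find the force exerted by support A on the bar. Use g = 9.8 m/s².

Take moments about support B.
Beam weight: 17.9 × 9.8 = 175.4 N down at 3.31 m → arm 3.31 m, τ = 175.4 × 3.31 = 580.6 N·m counterclockwise.
Toolbox: 13.4 × 9.8 = 131.3 N down at 2.87 m → arm 3.75 m, τ = 131.3 × 3.75 = 492.4 N·m counterclockwise.
Sign: 11.6 × 9.8 = 113.7 N down at 4.38 m → arm 2.24 m, τ = 113.7 × 2.24 = 254.7 N·m counterclockwise.
Lamp: 3.05 × 9.8 = 29.89 N down at 1.56 m → arm 5.06 m, τ = 29.89 × 5.06 = 151.2 N·m counterclockwise.
Net load moment about support B = 1479 N·m counterclockwise.
Reaction R at support A is upward at 1.2 m, arm 5.42 m → moment R × 5.42 clockwise.
Balancing moments: R × 5.42 = 1479, giving R = 273 N.

R_A ≈ 273 N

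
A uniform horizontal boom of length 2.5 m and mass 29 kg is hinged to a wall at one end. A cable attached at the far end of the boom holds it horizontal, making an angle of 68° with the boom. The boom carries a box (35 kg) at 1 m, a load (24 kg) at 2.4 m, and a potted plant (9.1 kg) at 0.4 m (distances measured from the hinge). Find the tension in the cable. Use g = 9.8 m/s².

Choose the hinge as the axis so the unknown hinge reaction has zero arm there.
Beam weight: 29 × 9.8 = 284.2 N down at 1.25 m → arm 1.25 m, τ = 284.2 × 1.25 = 355.2 N·m clockwise.
Box: 35 × 9.8 = 343 N down at 1 m → arm 1 m, τ = 343 × 1 = 343 N·m clockwise.
Load: 24 × 9.8 = 235.2 N down at 2.4 m → arm 2.4 m, τ = 235.2 × 2.4 = 564.5 N·m clockwise.
Potted plant: 9.1 × 9.8 = 89.18 N down at 0.4 m → arm 0.4 m, τ = 89.18 × 0.4 = 35.67 N·m clockwise.
Total clockwise load moment = 1298 N·m.
The cable tension T acts at 2.5 m; only its component perpendicular to the boom, T sinθ, produces torque. sin 68° = 0.9272.
Στ = 0 ⇒ T × 2.5 × 0.9272 = 1298 ⇒ T = 1298 / 2.318 = 560 N.

T ≈ 560 N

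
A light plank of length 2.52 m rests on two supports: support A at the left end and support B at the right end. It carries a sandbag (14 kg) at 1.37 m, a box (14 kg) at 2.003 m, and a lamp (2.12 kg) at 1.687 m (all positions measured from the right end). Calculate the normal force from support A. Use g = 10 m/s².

R_A ≈ 202 N

Sum moments about support B (its reaction then has zero moment arm).
Sandbag: 14 × 10 = 140 N down at 1.37 m → arm 1.37 m, τ = 140 × 1.37 = 191.8 N·m counterclockwise.
Box: 14 × 10 = 140 N down at 2.003 m → arm 2.003 m, τ = 140 × 2.003 = 280.4 N·m counterclockwise.
Lamp: 2.12 × 10 = 21.2 N down at 1.687 m → arm 1.687 m, τ = 21.2 × 1.687 = 35.76 N·m counterclockwise.
Net load moment about support B = 508 N·m counterclockwise.
Reaction R at support A is upward at 2.52 m, arm 2.52 m → moment R × 2.52 clockwise.
Στ = 0 ⇒ R × 2.52 = 508 ⇒ R = 202 N.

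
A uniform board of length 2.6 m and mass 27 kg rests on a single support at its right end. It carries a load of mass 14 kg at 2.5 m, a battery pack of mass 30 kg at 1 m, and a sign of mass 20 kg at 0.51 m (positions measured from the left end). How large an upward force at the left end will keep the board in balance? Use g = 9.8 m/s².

F ≈ 476 N

Choose the right end as the axis so the unknown pivot reaction has zero arm there.
Beam weight: 27 × 9.8 = 264.6 N down at 1.3 m → arm 1.3 m, τ = 264.6 × 1.3 = 344 N·m counterclockwise.
Load: 14 × 9.8 = 137.2 N down at 2.5 m → arm 0.1 m, τ = 137.2 × 0.1 = 13.72 N·m counterclockwise.
Battery pack: 30 × 9.8 = 294 N down at 1 m → arm 1.6 m, τ = 294 × 1.6 = 470.4 N·m counterclockwise.
Sign: 20 × 9.8 = 196 N down at 0.51 m → arm 2.09 m, τ = 196 × 2.09 = 409.6 N·m counterclockwise.
Net moment of the loads = 1238 N·m counterclockwise.
The upward force F acts at the left end, arm 2.6 m, giving F × 2.6 clockwise.
For rotational equilibrium, F × 2.6 = 1238, so F = 1238 / 2.6 = 476 N.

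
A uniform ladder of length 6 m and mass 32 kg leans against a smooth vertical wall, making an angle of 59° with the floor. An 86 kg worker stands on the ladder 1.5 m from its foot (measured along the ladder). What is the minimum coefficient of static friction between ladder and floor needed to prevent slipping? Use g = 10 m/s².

Choose the foot of the ladder as the axis so the floor normal and friction both act there and drop out.
Ladder weight 32×10 = 320 N acts at 3 m along the ladder; its horizontal arm is 3·cos59° = 1.545 m → τ = 494.4 N·m clockwise.
Worker: 86×10 = 860 N at 1.5 m → arm 0.7726 m → τ = 664.4 N·m clockwise.
Wall normal N acts horizontally at the top; its moment arm is the height L sinθ = 6·sin59° = 5.143 m, counterclockwise.
Setting net torque to zero: N × 5.143 = 1159 → N = 225.4 N.
ΣFx = 0 ⇒ f = N_wall = 225.4 N. ΣFy = 0 ⇒ N_floor = 1180 N.
μ_min = f / N_floor = 225.4 / 1180 = 0.191.

μ_min ≈ 0.191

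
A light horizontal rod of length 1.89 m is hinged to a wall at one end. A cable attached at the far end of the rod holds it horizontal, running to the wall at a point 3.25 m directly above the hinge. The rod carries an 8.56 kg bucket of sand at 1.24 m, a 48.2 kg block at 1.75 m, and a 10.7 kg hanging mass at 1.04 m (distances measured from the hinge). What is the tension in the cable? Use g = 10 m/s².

T ≈ 649 N

About the hinge:
Bucket of sand: 8.56 × 10 = 85.6 N down at 1.24 m → arm 1.24 m, τ = 85.6 × 1.24 = 106.1 N·m clockwise.
Block: 48.2 × 10 = 482 N down at 1.75 m → arm 1.75 m, τ = 482 × 1.75 = 843.5 N·m clockwise.
Hanging mass: 10.7 × 10 = 107 N down at 1.04 m → arm 1.04 m, τ = 107 × 1.04 = 111.3 N·m clockwise.
Total clockwise load moment = 1061 N·m.
The cable tension T acts at 1.89 m; only its component perpendicular to the rod, T sinθ, produces torque. sinθ = h/√(h²+d²) = 3.25/√(3.25²+1.89²) = 0.8645.
For rotational equilibrium, T × 1.89 × 0.8645 = 1061, so T = 1061 / 1.634 = 649 N.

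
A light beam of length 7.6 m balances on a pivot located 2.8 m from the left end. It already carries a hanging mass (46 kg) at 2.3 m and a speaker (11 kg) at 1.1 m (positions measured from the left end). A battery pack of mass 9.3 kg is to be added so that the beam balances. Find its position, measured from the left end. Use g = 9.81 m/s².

Choose the pivot (at 2.8 m from the left end) as the axis so the support reaction has zero arm there.
Hanging mass: 46 × 9.81 = 451.3 N down at 2.3 m → arm 0.5 m, τ = 451.3 × 0.5 = 225.7 N·m counterclockwise.
Speaker: 11 × 9.81 = 107.9 N down at 1.1 m → arm 1.7 m, τ = 107.9 × 1.7 = 183.4 N·m counterclockwise.
Net moment of existing loads = 409.1 N·m counterclockwise.
The battery pack weighs 9.3 × 9.81 = 91.23 N and must supply an equal clockwise moment, so its lever arm about the pivot is 409.1 / 91.23 = 4.48 m.
That puts it at 2.8 + 4.48 = 7.28 m from the left end.

x ≈ 7.28 m from the left end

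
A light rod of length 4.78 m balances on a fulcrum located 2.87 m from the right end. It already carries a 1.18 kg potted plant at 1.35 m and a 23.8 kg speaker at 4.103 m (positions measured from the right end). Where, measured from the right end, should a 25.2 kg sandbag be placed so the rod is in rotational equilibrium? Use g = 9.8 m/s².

x ≈ 1.78 m from the right end

Taking torques about the fulcrum (at 2.87 m from the right end):
Potted plant: 1.18 × 9.8 = 11.56 N down at 1.35 m → arm 1.52 m, τ = 11.56 × 1.52 = 17.57 N·m clockwise.
Speaker: 23.8 × 9.8 = 233.2 N down at 4.103 m → arm 1.233 m, τ = 233.2 × 1.233 = 287.5 N·m counterclockwise.
Net moment of existing loads = 269.9 N·m counterclockwise.
The sandbag weighs 25.2 × 9.8 = 247 N and must supply an equal clockwise moment, so its lever arm about the fulcrum is 269.9 / 247 = 1.09 m.
That puts it at 2.87 − 1.09 = 1.78 m from the right end.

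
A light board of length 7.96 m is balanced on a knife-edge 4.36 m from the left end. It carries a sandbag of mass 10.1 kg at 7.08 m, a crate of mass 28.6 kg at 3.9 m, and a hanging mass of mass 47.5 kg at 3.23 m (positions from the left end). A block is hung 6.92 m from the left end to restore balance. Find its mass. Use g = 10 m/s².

Choose the knife-edge (at 4.36 m from the left end) as the axis so the support reaction has zero arm there.
Sandbag: 10.1 × 10 = 101 N down at 7.08 m → arm 2.72 m, τ = 101 × 2.72 = 274.7 N·m clockwise.
Crate: 28.6 × 10 = 286 N down at 3.9 m → arm 0.46 m, τ = 286 × 0.46 = 131.6 N·m counterclockwise.
Hanging mass: 47.5 × 10 = 475 N down at 3.23 m → arm 1.13 m, τ = 475 × 1.13 = 536.8 N·m counterclockwise.
Net moment of known loads = 393.7 N·m counterclockwise.
An unknown mass m at 6.92 m has arm 2.56 m; its moment is m·g·2.56 clockwise.
Setting net torque to zero: m × 10 × 2.56 = 393.7 → m = 393.7 / (10 × 2.56) = 15.4 kg.

m ≈ 15.4 kg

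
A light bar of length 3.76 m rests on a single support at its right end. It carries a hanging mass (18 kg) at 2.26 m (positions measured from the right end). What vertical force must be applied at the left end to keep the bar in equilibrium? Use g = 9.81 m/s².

Choose the right end as the axis so the unknown pivot reaction has zero arm there.
Hanging mass: 18 × 9.81 = 176.6 N down at 2.26 m → arm 2.26 m, τ = 176.6 × 2.26 = 399.1 N·m counterclockwise.
Net moment of the loads = 399.1 N·m counterclockwise.
The upward force F acts at the left end, arm 3.76 m, giving F × 3.76 clockwise.
Setting net torque to zero: F × 3.76 = 399.1 → F = 399.1 / 3.76 = 106 N.

F ≈ 106 N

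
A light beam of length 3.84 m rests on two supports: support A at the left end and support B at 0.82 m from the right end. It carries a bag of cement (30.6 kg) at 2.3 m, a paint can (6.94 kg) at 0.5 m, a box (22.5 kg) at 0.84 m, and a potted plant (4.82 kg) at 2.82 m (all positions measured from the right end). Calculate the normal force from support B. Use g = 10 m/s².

R_B ≈ 473 N

Sum moments about support A (its reaction then has zero moment arm).
Bag of cement: 30.6 × 10 = 306 N down at 2.3 m → arm 1.54 m, τ = 306 × 1.54 = 471.2 N·m clockwise.
Paint can: 6.94 × 10 = 69.4 N down at 0.5 m → arm 3.34 m, τ = 69.4 × 3.34 = 231.8 N·m clockwise.
Box: 22.5 × 10 = 225 N down at 0.84 m → arm 3 m, τ = 225 × 3 = 675 N·m clockwise.
Potted plant: 4.82 × 10 = 48.2 N down at 2.82 m → arm 1.02 m, τ = 48.2 × 1.02 = 49.16 N·m clockwise.
Net load moment about support A = 1427 N·m clockwise.
Reaction R at support B is upward at 0.82 m, arm 3.02 m → moment R × 3.02 counterclockwise.
For rotational equilibrium, R × 3.02 = 1427, so R = 473 N.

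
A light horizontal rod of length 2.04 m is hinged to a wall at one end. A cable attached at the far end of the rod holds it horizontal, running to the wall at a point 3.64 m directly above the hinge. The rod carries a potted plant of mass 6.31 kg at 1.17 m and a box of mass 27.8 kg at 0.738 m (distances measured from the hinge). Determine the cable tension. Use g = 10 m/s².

Sum moments about the hinge (the unknown hinge reaction has zero arm there).
Potted plant: 6.31 × 10 = 63.1 N down at 1.17 m → arm 1.17 m, τ = 63.1 × 1.17 = 73.83 N·m clockwise.
Box: 27.8 × 10 = 278 N down at 0.738 m → arm 0.738 m, τ = 278 × 0.738 = 205.2 N·m clockwise.
Total clockwise load moment = 279 N·m.
The cable tension T acts at 2.04 m; only its component perpendicular to the rod, T sinθ, produces torque. sinθ = h/√(h²+d²) = 3.64/√(3.64²+2.04²) = 0.8723.
Setting net torque to zero: T × 2.04 × 0.8723 = 279 → T = 279 / 1.779 = 157 N.

T ≈ 157 N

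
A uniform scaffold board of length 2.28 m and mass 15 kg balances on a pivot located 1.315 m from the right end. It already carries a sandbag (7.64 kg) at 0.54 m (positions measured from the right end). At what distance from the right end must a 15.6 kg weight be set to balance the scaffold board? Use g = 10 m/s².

Taking torques about the pivot (at 1.315 m from the right end):
Beam weight: 15 × 10 = 150 N down at 1.14 m → arm 0.175 m, τ = 150 × 0.175 = 26.25 N·m clockwise.
Sandbag: 7.64 × 10 = 76.4 N down at 0.54 m → arm 0.775 m, τ = 76.4 × 0.775 = 59.21 N·m clockwise.
Net moment of existing loads = 85.46 N·m clockwise.
The weight weighs 15.6 × 10 = 156 N and must supply an equal counterclockwise moment, so its lever arm about the pivot is 85.46 / 156 = 0.548 m.
That puts it at 1.315 + 0.548 = 1.86 m from the right end.

x ≈ 1.86 m from the right end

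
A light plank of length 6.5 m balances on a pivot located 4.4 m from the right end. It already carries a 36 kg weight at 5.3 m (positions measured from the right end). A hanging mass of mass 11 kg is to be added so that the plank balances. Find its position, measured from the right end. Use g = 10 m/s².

Take moments about the pivot (at 4.4 m from the right end).
Weight: 36 × 10 = 360 N down at 5.3 m → arm 0.9 m, τ = 360 × 0.9 = 324 N·m counterclockwise.
Net moment of existing loads = 324 N·m counterclockwise.
The hanging mass weighs 11 × 10 = 110 N and must supply an equal clockwise moment, so its lever arm about the pivot is 324 / 110 = 2.95 m.
That puts it at 4.4 − 2.95 = 1.45 m from the right end.

x ≈ 1.45 m from the right end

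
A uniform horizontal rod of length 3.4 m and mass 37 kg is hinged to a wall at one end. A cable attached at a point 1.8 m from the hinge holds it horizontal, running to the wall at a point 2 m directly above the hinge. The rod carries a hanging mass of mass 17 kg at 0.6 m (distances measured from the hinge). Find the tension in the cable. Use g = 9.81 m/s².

Taking torques about the hinge:
Beam weight: 37 × 9.81 = 363 N down at 1.7 m → arm 1.7 m, τ = 363 × 1.7 = 617.1 N·m clockwise.
Hanging mass: 17 × 9.81 = 166.8 N down at 0.6 m → arm 0.6 m, τ = 166.8 × 0.6 = 100.1 N·m clockwise.
Total clockwise load moment = 717.2 N·m.
The cable tension T acts at 1.8 m; only its component perpendicular to the rod, T sinθ, produces torque. sinθ = h/√(h²+d²) = 2/√(2²+1.8²) = 0.7433.
Setting net torque to zero: T × 1.8 × 0.7433 = 717.2 → T = 717.2 / 1.338 = 536 N.

T ≈ 536 N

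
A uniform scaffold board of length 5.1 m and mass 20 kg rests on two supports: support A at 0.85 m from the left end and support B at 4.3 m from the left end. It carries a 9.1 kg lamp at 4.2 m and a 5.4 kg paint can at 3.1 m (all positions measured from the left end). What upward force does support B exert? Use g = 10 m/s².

About support A:
Beam weight: 20 × 10 = 200 N down at 2.55 m → arm 1.7 m, τ = 200 × 1.7 = 340 N·m clockwise.
Lamp: 9.1 × 10 = 91 N down at 4.2 m → arm 3.35 m, τ = 91 × 3.35 = 304.9 N·m clockwise.
Paint can: 5.4 × 10 = 54 N down at 3.1 m → arm 2.25 m, τ = 54 × 2.25 = 121.5 N·m clockwise.
Net load moment about support A = 766.4 N·m clockwise.
Reaction R at support B is upward at 4.3 m, arm 3.45 m → moment R × 3.45 counterclockwise.
Balancing moments: R × 3.45 = 766.4, giving R = 222 N.

R_B ≈ 222 N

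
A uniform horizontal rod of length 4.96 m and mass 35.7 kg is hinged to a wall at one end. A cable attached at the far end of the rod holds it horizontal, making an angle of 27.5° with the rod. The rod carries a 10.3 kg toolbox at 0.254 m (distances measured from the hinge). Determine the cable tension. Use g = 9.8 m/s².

Choose the hinge as the axis so the unknown hinge reaction has zero arm there.
Beam weight: 35.7 × 9.8 = 349.9 N down at 2.48 m → arm 2.48 m, τ = 349.9 × 2.48 = 867.8 N·m clockwise.
Toolbox: 10.3 × 9.8 = 100.9 N down at 0.254 m → arm 0.254 m, τ = 100.9 × 0.254 = 25.63 N·m clockwise.
Total clockwise load moment = 893.4 N·m.
The cable tension T acts at 4.96 m; only its component perpendicular to the rod, T sinθ, produces torque. sin 27.5° = 0.4617.
Setting net torque to zero: T × 4.96 × 0.4617 = 893.4 → T = 893.4 / 2.29 = 390 N.

T ≈ 390 N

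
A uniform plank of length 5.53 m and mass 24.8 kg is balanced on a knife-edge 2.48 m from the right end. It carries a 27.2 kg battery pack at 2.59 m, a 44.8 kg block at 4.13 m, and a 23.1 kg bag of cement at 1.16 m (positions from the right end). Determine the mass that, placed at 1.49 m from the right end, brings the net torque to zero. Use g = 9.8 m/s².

About the knife-edge (at 2.48 m from the right end):
Beam weight: 24.8 × 9.8 = 243 N down at 2.765 m → arm 0.285 m, τ = 243 × 0.285 = 69.25 N·m counterclockwise.
Battery pack: 27.2 × 9.8 = 266.6 N down at 2.59 m → arm 0.11 m, τ = 266.6 × 0.11 = 29.33 N·m counterclockwise.
Block: 44.8 × 9.8 = 439 N down at 4.13 m → arm 1.65 m, τ = 439 × 1.65 = 724.3 N·m counterclockwise.
Bag of cement: 23.1 × 9.8 = 226.4 N down at 1.16 m → arm 1.32 m, τ = 226.4 × 1.32 = 298.8 N·m clockwise.
Net moment of known loads = 524.1 N·m counterclockwise.
An unknown mass m at 1.49 m has arm 0.99 m; its moment is m·g·0.99 clockwise.
For rotational equilibrium, m × 9.8 × 0.99 = 524.1, so m = 524.1 / (9.8 × 0.99) = 54 kg.

m ≈ 54 kg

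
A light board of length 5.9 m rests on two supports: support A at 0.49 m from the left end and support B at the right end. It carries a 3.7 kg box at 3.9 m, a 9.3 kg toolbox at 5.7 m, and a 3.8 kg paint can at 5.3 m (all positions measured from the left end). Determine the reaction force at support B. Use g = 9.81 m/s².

R_B ≈ 144 N

About support A:
Box: 3.7 × 9.81 = 36.3 N down at 3.9 m → arm 3.41 m, τ = 36.3 × 3.41 = 123.8 N·m clockwise.
Toolbox: 9.3 × 9.81 = 91.23 N down at 5.7 m → arm 5.21 m, τ = 91.23 × 5.21 = 475.3 N·m clockwise.
Paint can: 3.8 × 9.81 = 37.28 N down at 5.3 m → arm 4.81 m, τ = 37.28 × 4.81 = 179.3 N·m clockwise.
Net load moment about support A = 778.4 N·m clockwise.
Reaction R at support B is upward at 5.9 m, arm 5.41 m → moment R × 5.41 counterclockwise.
For rotational equilibrium, R × 5.41 = 778.4, so R = 144 N.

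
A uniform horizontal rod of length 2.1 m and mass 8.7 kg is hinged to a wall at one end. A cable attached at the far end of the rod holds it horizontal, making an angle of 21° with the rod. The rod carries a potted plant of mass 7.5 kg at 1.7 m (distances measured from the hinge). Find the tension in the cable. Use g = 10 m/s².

Choose the hinge as the axis so the unknown hinge reaction has zero arm there.
Beam weight: 8.7 × 10 = 87 N down at 1.05 m → arm 1.05 m, τ = 87 × 1.05 = 91.35 N·m clockwise.
Potted plant: 7.5 × 10 = 75 N down at 1.7 m → arm 1.7 m, τ = 75 × 1.7 = 127.5 N·m clockwise.
Total clockwise load moment = 218.8 N·m.
The cable tension T acts at 2.1 m; only its component perpendicular to the rod, T sinθ, produces torque. sin 21° = 0.3584.
Balancing moments: T × 2.1 × 0.3584 = 218.8, giving T = 218.8 / 0.7526 = 291 N.

T ≈ 291 N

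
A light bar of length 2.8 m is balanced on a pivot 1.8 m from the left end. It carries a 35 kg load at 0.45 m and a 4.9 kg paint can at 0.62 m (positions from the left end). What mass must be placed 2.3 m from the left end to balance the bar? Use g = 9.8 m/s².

m ≈ 106 kg

Take moments about the pivot (at 1.8 m from the left end).
Load: 35 × 9.8 = 343 N down at 0.45 m → arm 1.35 m, τ = 343 × 1.35 = 463.1 N·m counterclockwise.
Paint can: 4.9 × 9.8 = 48.02 N down at 0.62 m → arm 1.18 m, τ = 48.02 × 1.18 = 56.66 N·m counterclockwise.
Net moment of known loads = 519.8 N·m counterclockwise.
An unknown mass m at 2.3 m has arm 0.5 m; its moment is m·g·0.5 clockwise.
Setting net torque to zero: m × 9.8 × 0.5 = 519.8 → m = 519.8 / (9.8 × 0.5) = 106 kg.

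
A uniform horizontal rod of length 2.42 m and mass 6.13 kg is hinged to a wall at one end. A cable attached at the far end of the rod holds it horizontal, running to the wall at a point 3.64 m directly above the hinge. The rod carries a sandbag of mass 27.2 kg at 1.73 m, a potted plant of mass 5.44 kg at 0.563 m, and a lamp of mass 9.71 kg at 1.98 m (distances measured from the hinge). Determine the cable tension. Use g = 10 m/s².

Take moments about the hinge.
Beam weight: 6.13 × 10 = 61.3 N down at 1.21 m → arm 1.21 m, τ = 61.3 × 1.21 = 74.17 N·m clockwise.
Sandbag: 27.2 × 10 = 272 N down at 1.73 m → arm 1.73 m, τ = 272 × 1.73 = 470.6 N·m clockwise.
Potted plant: 5.44 × 10 = 54.4 N down at 0.563 m → arm 0.563 m, τ = 54.4 × 0.563 = 30.63 N·m clockwise.
Lamp: 9.71 × 10 = 97.1 N down at 1.98 m → arm 1.98 m, τ = 97.1 × 1.98 = 192.3 N·m clockwise.
Total clockwise load moment = 767.7 N·m.
The cable tension T acts at 2.42 m; only its component perpendicular to the rod, T sinθ, produces torque. sinθ = h/√(h²+d²) = 3.64/√(3.64²+2.42²) = 0.8328.
Balancing moments: T × 2.42 × 0.8328 = 767.7, giving T = 767.7 / 2.015 = 381 N.

T ≈ 381 N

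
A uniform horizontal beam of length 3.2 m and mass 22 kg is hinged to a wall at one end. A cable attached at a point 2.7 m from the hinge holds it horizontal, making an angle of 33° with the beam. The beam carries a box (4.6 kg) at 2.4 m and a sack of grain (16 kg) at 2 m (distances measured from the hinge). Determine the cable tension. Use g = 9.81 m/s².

Choose the hinge as the axis so the unknown hinge reaction has zero arm there.
Beam weight: 22 × 9.81 = 215.8 N down at 1.6 m → arm 1.6 m, τ = 215.8 × 1.6 = 345.3 N·m clockwise.
Box: 4.6 × 9.81 = 45.13 N down at 2.4 m → arm 2.4 m, τ = 45.13 × 2.4 = 108.3 N·m clockwise.
Sack of grain: 16 × 9.81 = 157 N down at 2 m → arm 2 m, τ = 157 × 2 = 314 N·m clockwise.
Total clockwise load moment = 767.6 N·m.
The cable tension T acts at 2.7 m; only its component perpendicular to the beam, T sinθ, produces torque. sin 33° = 0.5446.
Στ = 0 ⇒ T × 2.7 × 0.5446 = 767.6 ⇒ T = 767.6 / 1.47 = 522 N.

T ≈ 522 N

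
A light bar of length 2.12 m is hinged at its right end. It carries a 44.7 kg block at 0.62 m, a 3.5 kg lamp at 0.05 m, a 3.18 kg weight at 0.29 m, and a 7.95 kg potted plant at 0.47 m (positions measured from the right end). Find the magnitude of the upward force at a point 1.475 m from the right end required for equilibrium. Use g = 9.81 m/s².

F ≈ 216 N

Choose the right end as the axis so the unknown pivot reaction has zero arm there.
Block: 44.7 × 9.81 = 438.5 N down at 0.62 m → arm 0.62 m, τ = 438.5 × 0.62 = 271.9 N·m counterclockwise.
Lamp: 3.5 × 9.81 = 34.34 N down at 0.05 m → arm 0.05 m, τ = 34.34 × 0.05 = 1.717 N·m counterclockwise.
Weight: 3.18 × 9.81 = 31.2 N down at 0.29 m → arm 0.29 m, τ = 31.2 × 0.29 = 9.048 N·m counterclockwise.
Potted plant: 7.95 × 9.81 = 77.99 N down at 0.47 m → arm 0.47 m, τ = 77.99 × 0.47 = 36.66 N·m counterclockwise.
Net moment of the loads = 319.3 N·m counterclockwise.
The upward force F acts at a point 1.475 m from the right end, arm 1.475 m, giving F × 1.475 clockwise.
Στ = 0 ⇒ F × 1.475 = 319.3 ⇒ F = 319.3 / 1.475 = 216 N.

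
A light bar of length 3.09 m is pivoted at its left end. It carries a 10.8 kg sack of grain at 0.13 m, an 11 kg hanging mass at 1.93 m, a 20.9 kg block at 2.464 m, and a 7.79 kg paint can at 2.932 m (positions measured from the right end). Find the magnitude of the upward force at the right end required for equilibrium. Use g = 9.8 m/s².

F ≈ 187 N

Taking torques about the left end:
Sack of grain: 10.8 × 9.8 = 105.8 N down at 0.13 m → arm 2.96 m, τ = 105.8 × 2.96 = 313.2 N·m clockwise.
Hanging mass: 11 × 9.8 = 107.8 N down at 1.93 m → arm 1.16 m, τ = 107.8 × 1.16 = 125 N·m clockwise.
Block: 20.9 × 9.8 = 204.8 N down at 2.464 m → arm 0.626 m, τ = 204.8 × 0.626 = 128.2 N·m clockwise.
Paint can: 7.79 × 9.8 = 76.34 N down at 2.932 m → arm 0.158 m, τ = 76.34 × 0.158 = 12.06 N·m clockwise.
Net moment of the loads = 578.5 N·m clockwise.
The upward force F acts at the right end, arm 3.09 m, giving F × 3.09 counterclockwise.
Στ = 0 ⇒ F × 3.09 = 578.5 ⇒ F = 578.5 / 3.09 = 187 N.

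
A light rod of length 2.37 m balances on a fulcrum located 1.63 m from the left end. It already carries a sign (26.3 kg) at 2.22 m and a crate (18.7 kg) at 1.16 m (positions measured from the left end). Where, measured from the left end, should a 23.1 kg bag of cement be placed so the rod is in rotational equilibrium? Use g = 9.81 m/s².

About the fulcrum (at 1.63 m from the left end):
Sign: 26.3 × 9.81 = 258 N down at 2.22 m → arm 0.59 m, τ = 258 × 0.59 = 152.2 N·m clockwise.
Crate: 18.7 × 9.81 = 183.4 N down at 1.16 m → arm 0.47 m, τ = 183.4 × 0.47 = 86.2 N·m counterclockwise.
Net moment of existing loads = 66 N·m clockwise.
The bag of cement weighs 23.1 × 9.81 = 226.6 N and must supply an equal counterclockwise moment, so its lever arm about the fulcrum is 66 / 226.6 = 0.291 m.
That puts it at 1.63 − 0.291 = 1.34 m from the left end.

x ≈ 1.34 m from the left end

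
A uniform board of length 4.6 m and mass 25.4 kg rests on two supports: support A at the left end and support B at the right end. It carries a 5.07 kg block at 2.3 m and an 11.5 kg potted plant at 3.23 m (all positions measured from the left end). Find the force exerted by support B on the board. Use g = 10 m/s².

R_B ≈ 233 N

Taking torques about support A:
Beam weight: 25.4 × 10 = 254 N down at 2.3 m → arm 2.3 m, τ = 254 × 2.3 = 584.2 N·m clockwise.
Block: 5.07 × 10 = 50.7 N down at 2.3 m → arm 2.3 m, τ = 50.7 × 2.3 = 116.6 N·m clockwise.
Potted plant: 11.5 × 10 = 115 N down at 3.23 m → arm 3.23 m, τ = 115 × 3.23 = 371.4 N·m clockwise.
Net load moment about support A = 1072 N·m clockwise.
Reaction R at support B is upward at 4.6 m, arm 4.6 m → moment R × 4.6 counterclockwise.
Στ = 0 ⇒ R × 4.6 = 1072 ⇒ R = 233 N.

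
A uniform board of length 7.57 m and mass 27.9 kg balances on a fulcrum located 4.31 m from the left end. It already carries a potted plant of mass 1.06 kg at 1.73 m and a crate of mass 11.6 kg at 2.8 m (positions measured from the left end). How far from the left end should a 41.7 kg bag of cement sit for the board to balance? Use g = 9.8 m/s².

x ≈ 5.15 m from the left end

Take moments about the fulcrum (at 4.31 m from the left end).
Beam weight: 27.9 × 9.8 = 273.4 N down at 3.785 m → arm 0.525 m, τ = 273.4 × 0.525 = 143.5 N·m counterclockwise.
Potted plant: 1.06 × 9.8 = 10.39 N down at 1.73 m → arm 2.58 m, τ = 10.39 × 2.58 = 26.81 N·m counterclockwise.
Crate: 11.6 × 9.8 = 113.7 N down at 2.8 m → arm 1.51 m, τ = 113.7 × 1.51 = 171.7 N·m counterclockwise.
Net moment of existing loads = 342 N·m counterclockwise.
The bag of cement weighs 41.7 × 9.8 = 408.7 N and must supply an equal clockwise moment, so its lever arm about the fulcrum is 342 / 408.7 = 0.837 m.
That puts it at 4.31 + 0.837 = 5.15 m from the left end.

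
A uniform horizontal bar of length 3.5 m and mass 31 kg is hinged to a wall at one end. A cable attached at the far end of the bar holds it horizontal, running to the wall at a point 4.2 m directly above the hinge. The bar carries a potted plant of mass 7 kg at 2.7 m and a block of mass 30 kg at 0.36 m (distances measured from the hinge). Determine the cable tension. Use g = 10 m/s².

Take moments about the hinge.
Beam weight: 31 × 10 = 310 N down at 1.75 m → arm 1.75 m, τ = 310 × 1.75 = 542.5 N·m clockwise.
Potted plant: 7 × 10 = 70 N down at 2.7 m → arm 2.7 m, τ = 70 × 2.7 = 189 N·m clockwise.
Block: 30 × 10 = 300 N down at 0.36 m → arm 0.36 m, τ = 300 × 0.36 = 108 N·m clockwise.
Total clockwise load moment = 839.5 N·m.
The cable tension T acts at 3.5 m; only its component perpendicular to the bar, T sinθ, produces torque. sinθ = h/√(h²+d²) = 4.2/√(4.2²+3.5²) = 0.7682.
For rotational equilibrium, T × 3.5 × 0.7682 = 839.5, so T = 839.5 / 2.689 = 312 N.

T ≈ 312 N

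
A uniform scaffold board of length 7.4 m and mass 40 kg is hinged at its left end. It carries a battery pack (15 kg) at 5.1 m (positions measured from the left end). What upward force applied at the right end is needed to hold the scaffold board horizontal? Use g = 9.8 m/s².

F ≈ 297 N

Choose the left end as the axis so the unknown pivot reaction has zero arm there.
Beam weight: 40 × 9.8 = 392 N down at 3.7 m → arm 3.7 m, τ = 392 × 3.7 = 1450 N·m clockwise.
Battery pack: 15 × 9.8 = 147 N down at 5.1 m → arm 5.1 m, τ = 147 × 5.1 = 749.7 N·m clockwise.
Net moment of the loads = 2200 N·m clockwise.
The upward force F acts at the right end, arm 7.4 m, giving F × 7.4 counterclockwise.
Στ = 0 ⇒ F × 7.4 = 2200 ⇒ F = 2200 / 7.4 = 297 N.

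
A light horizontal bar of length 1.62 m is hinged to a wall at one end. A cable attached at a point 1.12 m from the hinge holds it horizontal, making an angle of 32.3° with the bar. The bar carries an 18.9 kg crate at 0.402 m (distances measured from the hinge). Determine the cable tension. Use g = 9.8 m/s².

Sum moments about the hinge (the unknown hinge reaction has zero arm there).
Crate: 18.9 × 9.8 = 185.2 N down at 0.402 m → arm 0.402 m, τ = 185.2 × 0.402 = 74.45 N·m clockwise.
Total clockwise load moment = 74.45 N·m.
The cable tension T acts at 1.12 m; only its component perpendicular to the bar, T sinθ, produces torque. sin 32.3° = 0.5344.
Στ = 0 ⇒ T × 1.12 × 0.5344 = 74.45 ⇒ T = 74.45 / 0.5985 = 124 N.

T ≈ 124 N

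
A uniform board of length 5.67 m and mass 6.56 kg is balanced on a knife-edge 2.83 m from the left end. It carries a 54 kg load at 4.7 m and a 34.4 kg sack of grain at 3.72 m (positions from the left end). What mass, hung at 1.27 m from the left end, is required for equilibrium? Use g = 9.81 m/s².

m ≈ 84.4 kg

Choose the knife-edge (at 2.83 m from the left end) as the axis so the support reaction has zero arm there.
Beam weight: 6.56 × 9.81 = 64.35 N down at 2.835 m → arm 0.005 m, τ = 64.35 × 0.005 = 0.3217 N·m clockwise.
Load: 54 × 9.81 = 529.7 N down at 4.7 m → arm 1.87 m, τ = 529.7 × 1.87 = 990.5 N·m clockwise.
Sack of grain: 34.4 × 9.81 = 337.5 N down at 3.72 m → arm 0.89 m, τ = 337.5 × 0.89 = 300.4 N·m clockwise.
Net moment of known loads = 1291 N·m clockwise.
An unknown mass m at 1.27 m has arm 1.56 m; its moment is m·g·1.56 counterclockwise.
For rotational equilibrium, m × 9.81 × 1.56 = 1291, so m = 1291 / (9.81 × 1.56) = 84.4 kg.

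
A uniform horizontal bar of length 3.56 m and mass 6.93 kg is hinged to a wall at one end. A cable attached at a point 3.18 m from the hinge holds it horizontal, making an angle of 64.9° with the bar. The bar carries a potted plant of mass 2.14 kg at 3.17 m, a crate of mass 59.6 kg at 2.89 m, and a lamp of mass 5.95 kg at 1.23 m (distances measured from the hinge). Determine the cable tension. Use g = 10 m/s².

T ≈ 690 N

Take moments about the hinge.
Beam weight: 6.93 × 10 = 69.3 N down at 1.78 m → arm 1.78 m, τ = 69.3 × 1.78 = 123.4 N·m clockwise.
Potted plant: 2.14 × 10 = 21.4 N down at 3.17 m → arm 3.17 m, τ = 21.4 × 3.17 = 67.84 N·m clockwise.
Crate: 59.6 × 10 = 596 N down at 2.89 m → arm 2.89 m, τ = 596 × 2.89 = 1722 N·m clockwise.
Lamp: 5.95 × 10 = 59.5 N down at 1.23 m → arm 1.23 m, τ = 59.5 × 1.23 = 73.19 N·m clockwise.
Total clockwise load moment = 1986 N·m.
The cable tension T acts at 3.18 m; only its component perpendicular to the bar, T sinθ, produces torque. sin 64.9° = 0.9056.
Setting net torque to zero: T × 3.18 × 0.9056 = 1986 → T = 1986 / 2.88 = 690 N.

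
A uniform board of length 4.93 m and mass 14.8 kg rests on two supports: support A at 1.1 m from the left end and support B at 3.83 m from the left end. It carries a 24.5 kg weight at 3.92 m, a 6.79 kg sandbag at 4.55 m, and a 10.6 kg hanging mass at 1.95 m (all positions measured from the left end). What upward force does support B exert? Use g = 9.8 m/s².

About support A:
Beam weight: 14.8 × 9.8 = 145 N down at 2.465 m → arm 1.365 m, τ = 145 × 1.365 = 197.9 N·m clockwise.
Weight: 24.5 × 9.8 = 240.1 N down at 3.92 m → arm 2.82 m, τ = 240.1 × 2.82 = 677.1 N·m clockwise.
Sandbag: 6.79 × 9.8 = 66.54 N down at 4.55 m → arm 3.45 m, τ = 66.54 × 3.45 = 229.6 N·m clockwise.
Hanging mass: 10.6 × 9.8 = 103.9 N down at 1.95 m → arm 0.85 m, τ = 103.9 × 0.85 = 88.31 N·m clockwise.
Net load moment about support A = 1193 N·m clockwise.
Reaction R at support B is upward at 3.83 m, arm 2.73 m → moment R × 2.73 counterclockwise.
For rotational equilibrium, R × 2.73 = 1193, so R = 437 N.

R_B ≈ 437 N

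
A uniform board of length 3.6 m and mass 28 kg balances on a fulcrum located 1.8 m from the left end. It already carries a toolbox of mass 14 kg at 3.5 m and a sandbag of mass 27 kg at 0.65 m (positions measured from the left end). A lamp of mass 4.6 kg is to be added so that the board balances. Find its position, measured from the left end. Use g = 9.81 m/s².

Take moments about the fulcrum (at 1.8 m from the left end).
Beam weight: acts at the fulcrum, moment arm 0 → no torque.
Toolbox: 14 × 9.81 = 137.3 N down at 3.5 m → arm 1.7 m, τ = 137.3 × 1.7 = 233.4 N·m clockwise.
Sandbag: 27 × 9.81 = 264.9 N down at 0.65 m → arm 1.15 m, τ = 264.9 × 1.15 = 304.6 N·m counterclockwise.
Net moment of existing loads = 71.2 N·m counterclockwise.
The lamp weighs 4.6 × 9.81 = 45.13 N and must supply an equal clockwise moment, so its lever arm about the fulcrum is 71.2 / 45.13 = 1.58 m.
That puts it at 1.8 + 1.58 = 3.38 m from the left end.

x ≈ 3.38 m from the left end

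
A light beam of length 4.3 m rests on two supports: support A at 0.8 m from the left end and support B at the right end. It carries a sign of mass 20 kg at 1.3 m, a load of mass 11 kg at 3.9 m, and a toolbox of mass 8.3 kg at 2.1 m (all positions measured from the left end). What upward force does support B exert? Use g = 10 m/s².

Sum moments about support A (its reaction then has zero moment arm).
Sign: 20 × 10 = 200 N down at 1.3 m → arm 0.5 m, τ = 200 × 0.5 = 100 N·m clockwise.
Load: 11 × 10 = 110 N down at 3.9 m → arm 3.1 m, τ = 110 × 3.1 = 341 N·m clockwise.
Toolbox: 8.3 × 10 = 83 N down at 2.1 m → arm 1.3 m, τ = 83 × 1.3 = 107.9 N·m clockwise.
Net load moment about support A = 548.9 N·m clockwise.
Reaction R at support B is upward at 4.3 m, arm 3.5 m → moment R × 3.5 counterclockwise.
Balancing moments: R × 3.5 = 548.9, giving R = 157 N.

R_B ≈ 157 N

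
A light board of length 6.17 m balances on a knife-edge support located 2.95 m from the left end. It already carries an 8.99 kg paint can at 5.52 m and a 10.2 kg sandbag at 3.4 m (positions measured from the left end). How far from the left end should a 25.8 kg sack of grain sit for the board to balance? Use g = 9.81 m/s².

Take moments about the knife-edge support (at 2.95 m from the left end).
Paint can: 8.99 × 9.81 = 88.19 N down at 5.52 m → arm 2.57 m, τ = 88.19 × 2.57 = 226.6 N·m clockwise.
Sandbag: 10.2 × 9.81 = 100.1 N down at 3.4 m → arm 0.45 m, τ = 100.1 × 0.45 = 45.05 N·m clockwise.
Net moment of existing loads = 271.6 N·m clockwise.
The sack of grain weighs 25.8 × 9.81 = 253.1 N and must supply an equal counterclockwise moment, so its lever arm about the knife-edge support is 271.6 / 253.1 = 1.07 m.
That puts it at 2.95 − 1.07 = 1.88 m from the left end.

x ≈ 1.88 m from the left end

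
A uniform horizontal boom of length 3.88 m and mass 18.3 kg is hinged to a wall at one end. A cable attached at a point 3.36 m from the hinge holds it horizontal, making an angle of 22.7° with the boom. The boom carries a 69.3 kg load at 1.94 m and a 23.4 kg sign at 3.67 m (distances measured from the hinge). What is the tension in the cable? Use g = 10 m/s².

Sum moments about the hinge (the unknown hinge reaction has zero arm there).
Beam weight: 18.3 × 10 = 183 N down at 1.94 m → arm 1.94 m, τ = 183 × 1.94 = 355 N·m clockwise.
Load: 69.3 × 10 = 693 N down at 1.94 m → arm 1.94 m, τ = 693 × 1.94 = 1344 N·m clockwise.
Sign: 23.4 × 10 = 234 N down at 3.67 m → arm 3.67 m, τ = 234 × 3.67 = 858.8 N·m clockwise.
Total clockwise load moment = 2558 N·m.
The cable tension T acts at 3.36 m; only its component perpendicular to the boom, T sinθ, produces torque. sin 22.7° = 0.3859.
Στ = 0 ⇒ T × 3.36 × 0.3859 = 2558 ⇒ T = 2558 / 1.297 = 1970 N.

T ≈ 1970 N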